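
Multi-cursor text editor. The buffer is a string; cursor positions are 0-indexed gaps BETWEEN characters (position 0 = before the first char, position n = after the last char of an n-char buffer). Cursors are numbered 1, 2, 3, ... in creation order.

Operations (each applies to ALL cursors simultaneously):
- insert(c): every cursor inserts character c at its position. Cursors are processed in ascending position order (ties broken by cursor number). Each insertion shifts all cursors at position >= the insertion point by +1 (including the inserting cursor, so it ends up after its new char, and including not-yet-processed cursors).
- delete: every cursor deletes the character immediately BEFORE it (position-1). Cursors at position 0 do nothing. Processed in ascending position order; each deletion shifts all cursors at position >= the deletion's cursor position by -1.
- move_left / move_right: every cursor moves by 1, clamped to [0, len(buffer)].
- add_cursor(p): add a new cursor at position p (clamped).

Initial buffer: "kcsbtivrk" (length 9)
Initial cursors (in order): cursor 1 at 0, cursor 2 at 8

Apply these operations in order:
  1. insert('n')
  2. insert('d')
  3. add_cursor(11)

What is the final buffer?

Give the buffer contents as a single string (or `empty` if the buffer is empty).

Answer: ndkcsbtivrndk

Derivation:
After op 1 (insert('n')): buffer="nkcsbtivrnk" (len 11), cursors c1@1 c2@10, authorship 1........2.
After op 2 (insert('d')): buffer="ndkcsbtivrndk" (len 13), cursors c1@2 c2@12, authorship 11........22.
After op 3 (add_cursor(11)): buffer="ndkcsbtivrndk" (len 13), cursors c1@2 c3@11 c2@12, authorship 11........22.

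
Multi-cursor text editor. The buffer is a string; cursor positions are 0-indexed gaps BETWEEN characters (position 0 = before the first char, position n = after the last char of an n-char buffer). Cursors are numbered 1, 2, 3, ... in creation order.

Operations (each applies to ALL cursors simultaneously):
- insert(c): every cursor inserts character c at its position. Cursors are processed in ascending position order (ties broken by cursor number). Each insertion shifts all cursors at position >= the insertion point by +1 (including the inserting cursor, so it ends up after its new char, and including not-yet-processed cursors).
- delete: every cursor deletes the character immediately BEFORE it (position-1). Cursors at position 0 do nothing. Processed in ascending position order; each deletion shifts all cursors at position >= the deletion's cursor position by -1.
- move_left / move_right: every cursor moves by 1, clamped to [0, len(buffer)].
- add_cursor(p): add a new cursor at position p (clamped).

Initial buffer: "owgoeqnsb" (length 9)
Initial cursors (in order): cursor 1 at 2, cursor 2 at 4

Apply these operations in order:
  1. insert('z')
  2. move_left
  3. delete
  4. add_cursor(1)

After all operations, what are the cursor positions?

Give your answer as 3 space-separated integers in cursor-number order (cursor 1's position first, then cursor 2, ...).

After op 1 (insert('z')): buffer="owzgozeqnsb" (len 11), cursors c1@3 c2@6, authorship ..1..2.....
After op 2 (move_left): buffer="owzgozeqnsb" (len 11), cursors c1@2 c2@5, authorship ..1..2.....
After op 3 (delete): buffer="ozgzeqnsb" (len 9), cursors c1@1 c2@3, authorship .1.2.....
After op 4 (add_cursor(1)): buffer="ozgzeqnsb" (len 9), cursors c1@1 c3@1 c2@3, authorship .1.2.....

Answer: 1 3 1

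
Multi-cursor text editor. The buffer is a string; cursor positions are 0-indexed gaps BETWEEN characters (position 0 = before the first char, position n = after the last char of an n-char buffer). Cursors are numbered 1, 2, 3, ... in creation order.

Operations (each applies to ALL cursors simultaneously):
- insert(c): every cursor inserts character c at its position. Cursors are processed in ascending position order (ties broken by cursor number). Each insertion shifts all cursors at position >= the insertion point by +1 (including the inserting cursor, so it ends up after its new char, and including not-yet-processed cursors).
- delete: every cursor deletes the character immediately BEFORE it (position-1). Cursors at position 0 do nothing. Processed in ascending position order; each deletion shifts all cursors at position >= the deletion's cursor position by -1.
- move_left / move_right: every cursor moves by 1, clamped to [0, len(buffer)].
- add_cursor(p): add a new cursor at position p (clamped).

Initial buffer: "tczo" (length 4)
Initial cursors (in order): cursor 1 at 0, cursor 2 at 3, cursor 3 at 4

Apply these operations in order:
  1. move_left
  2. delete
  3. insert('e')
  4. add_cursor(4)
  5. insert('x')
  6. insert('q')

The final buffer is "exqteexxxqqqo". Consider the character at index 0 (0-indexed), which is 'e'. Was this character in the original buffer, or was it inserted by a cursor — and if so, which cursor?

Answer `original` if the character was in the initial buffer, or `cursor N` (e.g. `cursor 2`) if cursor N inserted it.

Answer: cursor 1

Derivation:
After op 1 (move_left): buffer="tczo" (len 4), cursors c1@0 c2@2 c3@3, authorship ....
After op 2 (delete): buffer="to" (len 2), cursors c1@0 c2@1 c3@1, authorship ..
After op 3 (insert('e')): buffer="eteeo" (len 5), cursors c1@1 c2@4 c3@4, authorship 1.23.
After op 4 (add_cursor(4)): buffer="eteeo" (len 5), cursors c1@1 c2@4 c3@4 c4@4, authorship 1.23.
After op 5 (insert('x')): buffer="exteexxxo" (len 9), cursors c1@2 c2@8 c3@8 c4@8, authorship 11.23234.
After op 6 (insert('q')): buffer="exqteexxxqqqo" (len 13), cursors c1@3 c2@12 c3@12 c4@12, authorship 111.23234234.
Authorship (.=original, N=cursor N): 1 1 1 . 2 3 2 3 4 2 3 4 .
Index 0: author = 1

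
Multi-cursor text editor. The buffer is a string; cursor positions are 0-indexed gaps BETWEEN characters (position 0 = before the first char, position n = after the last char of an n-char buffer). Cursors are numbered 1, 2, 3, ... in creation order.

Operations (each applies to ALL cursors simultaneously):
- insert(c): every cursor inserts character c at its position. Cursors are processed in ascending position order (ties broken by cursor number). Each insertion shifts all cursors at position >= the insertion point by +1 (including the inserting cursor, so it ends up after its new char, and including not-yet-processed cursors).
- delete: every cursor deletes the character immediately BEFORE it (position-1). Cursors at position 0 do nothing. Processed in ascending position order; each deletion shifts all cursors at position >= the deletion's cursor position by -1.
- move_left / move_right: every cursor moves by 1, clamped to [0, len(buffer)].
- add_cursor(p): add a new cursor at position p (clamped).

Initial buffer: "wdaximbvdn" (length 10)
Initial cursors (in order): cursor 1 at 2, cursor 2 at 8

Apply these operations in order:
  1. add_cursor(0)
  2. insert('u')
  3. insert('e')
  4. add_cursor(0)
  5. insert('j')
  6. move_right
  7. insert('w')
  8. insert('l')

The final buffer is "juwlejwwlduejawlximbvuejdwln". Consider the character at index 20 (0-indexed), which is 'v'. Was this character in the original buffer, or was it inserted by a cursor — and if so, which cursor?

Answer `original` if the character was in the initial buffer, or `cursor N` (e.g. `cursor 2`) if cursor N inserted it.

After op 1 (add_cursor(0)): buffer="wdaximbvdn" (len 10), cursors c3@0 c1@2 c2@8, authorship ..........
After op 2 (insert('u')): buffer="uwduaximbvudn" (len 13), cursors c3@1 c1@4 c2@11, authorship 3..1......2..
After op 3 (insert('e')): buffer="uewdueaximbvuedn" (len 16), cursors c3@2 c1@6 c2@14, authorship 33..11......22..
After op 4 (add_cursor(0)): buffer="uewdueaximbvuedn" (len 16), cursors c4@0 c3@2 c1@6 c2@14, authorship 33..11......22..
After op 5 (insert('j')): buffer="juejwduejaximbvuejdn" (len 20), cursors c4@1 c3@4 c1@9 c2@18, authorship 4333..111......222..
After op 6 (move_right): buffer="juejwduejaximbvuejdn" (len 20), cursors c4@2 c3@5 c1@10 c2@19, authorship 4333..111......222..
After op 7 (insert('w')): buffer="juwejwwduejawximbvuejdwn" (len 24), cursors c4@3 c3@7 c1@13 c2@23, authorship 43433.3.111.1.....222.2.
After op 8 (insert('l')): buffer="juwlejwwlduejawlximbvuejdwln" (len 28), cursors c4@4 c3@9 c1@16 c2@27, authorship 434433.33.111.11.....222.22.
Authorship (.=original, N=cursor N): 4 3 4 4 3 3 . 3 3 . 1 1 1 . 1 1 . . . . . 2 2 2 . 2 2 .
Index 20: author = original

Answer: original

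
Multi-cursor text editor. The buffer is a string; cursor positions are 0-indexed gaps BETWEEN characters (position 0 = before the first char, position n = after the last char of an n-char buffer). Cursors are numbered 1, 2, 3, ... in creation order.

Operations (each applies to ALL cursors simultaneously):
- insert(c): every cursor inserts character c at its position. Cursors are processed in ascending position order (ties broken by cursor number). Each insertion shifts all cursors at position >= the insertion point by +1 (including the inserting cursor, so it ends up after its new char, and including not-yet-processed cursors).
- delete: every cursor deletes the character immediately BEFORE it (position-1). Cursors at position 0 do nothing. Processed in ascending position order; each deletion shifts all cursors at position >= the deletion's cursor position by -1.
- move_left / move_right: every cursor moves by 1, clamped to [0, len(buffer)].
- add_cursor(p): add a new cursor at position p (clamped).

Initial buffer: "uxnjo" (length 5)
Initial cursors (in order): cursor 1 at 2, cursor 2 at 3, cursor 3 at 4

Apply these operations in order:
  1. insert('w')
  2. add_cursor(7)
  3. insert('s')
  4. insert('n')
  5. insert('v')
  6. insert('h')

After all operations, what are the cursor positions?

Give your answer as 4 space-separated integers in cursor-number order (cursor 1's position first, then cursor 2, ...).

Answer: 7 13 23 23

Derivation:
After op 1 (insert('w')): buffer="uxwnwjwo" (len 8), cursors c1@3 c2@5 c3@7, authorship ..1.2.3.
After op 2 (add_cursor(7)): buffer="uxwnwjwo" (len 8), cursors c1@3 c2@5 c3@7 c4@7, authorship ..1.2.3.
After op 3 (insert('s')): buffer="uxwsnwsjwsso" (len 12), cursors c1@4 c2@7 c3@11 c4@11, authorship ..11.22.334.
After op 4 (insert('n')): buffer="uxwsnnwsnjwssnno" (len 16), cursors c1@5 c2@9 c3@15 c4@15, authorship ..111.222.33434.
After op 5 (insert('v')): buffer="uxwsnvnwsnvjwssnnvvo" (len 20), cursors c1@6 c2@11 c3@19 c4@19, authorship ..1111.2222.3343434.
After op 6 (insert('h')): buffer="uxwsnvhnwsnvhjwssnnvvhho" (len 24), cursors c1@7 c2@13 c3@23 c4@23, authorship ..11111.22222.334343434.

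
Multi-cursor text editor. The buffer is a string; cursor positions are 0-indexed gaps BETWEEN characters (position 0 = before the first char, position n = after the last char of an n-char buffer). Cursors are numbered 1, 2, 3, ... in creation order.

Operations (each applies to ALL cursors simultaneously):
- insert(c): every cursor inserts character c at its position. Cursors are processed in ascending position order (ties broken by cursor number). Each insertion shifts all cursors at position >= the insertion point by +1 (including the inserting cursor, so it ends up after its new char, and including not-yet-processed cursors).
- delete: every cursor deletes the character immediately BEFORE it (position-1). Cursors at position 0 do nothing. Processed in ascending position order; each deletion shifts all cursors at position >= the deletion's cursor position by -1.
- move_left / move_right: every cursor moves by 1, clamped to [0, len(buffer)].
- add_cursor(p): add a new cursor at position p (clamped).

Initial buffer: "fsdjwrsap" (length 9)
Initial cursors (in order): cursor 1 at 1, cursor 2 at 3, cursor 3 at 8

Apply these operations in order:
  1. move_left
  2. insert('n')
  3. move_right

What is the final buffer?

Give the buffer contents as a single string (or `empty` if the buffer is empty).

Answer: nfsndjwrsnap

Derivation:
After op 1 (move_left): buffer="fsdjwrsap" (len 9), cursors c1@0 c2@2 c3@7, authorship .........
After op 2 (insert('n')): buffer="nfsndjwrsnap" (len 12), cursors c1@1 c2@4 c3@10, authorship 1..2.....3..
After op 3 (move_right): buffer="nfsndjwrsnap" (len 12), cursors c1@2 c2@5 c3@11, authorship 1..2.....3..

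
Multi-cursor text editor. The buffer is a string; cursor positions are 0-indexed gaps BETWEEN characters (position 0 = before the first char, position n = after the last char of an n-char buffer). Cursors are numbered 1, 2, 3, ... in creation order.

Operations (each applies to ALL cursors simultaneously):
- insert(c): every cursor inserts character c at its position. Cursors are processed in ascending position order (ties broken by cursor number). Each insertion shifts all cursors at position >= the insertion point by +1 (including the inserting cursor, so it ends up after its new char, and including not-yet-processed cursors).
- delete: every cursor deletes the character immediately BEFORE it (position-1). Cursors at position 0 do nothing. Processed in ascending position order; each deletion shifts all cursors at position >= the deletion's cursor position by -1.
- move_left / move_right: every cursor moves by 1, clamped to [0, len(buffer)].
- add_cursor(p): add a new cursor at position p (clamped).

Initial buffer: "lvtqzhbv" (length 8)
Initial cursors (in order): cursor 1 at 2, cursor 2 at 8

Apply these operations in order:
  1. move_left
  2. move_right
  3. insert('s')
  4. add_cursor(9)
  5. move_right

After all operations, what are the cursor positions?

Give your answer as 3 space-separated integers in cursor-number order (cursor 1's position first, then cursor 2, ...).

Answer: 4 10 10

Derivation:
After op 1 (move_left): buffer="lvtqzhbv" (len 8), cursors c1@1 c2@7, authorship ........
After op 2 (move_right): buffer="lvtqzhbv" (len 8), cursors c1@2 c2@8, authorship ........
After op 3 (insert('s')): buffer="lvstqzhbvs" (len 10), cursors c1@3 c2@10, authorship ..1......2
After op 4 (add_cursor(9)): buffer="lvstqzhbvs" (len 10), cursors c1@3 c3@9 c2@10, authorship ..1......2
After op 5 (move_right): buffer="lvstqzhbvs" (len 10), cursors c1@4 c2@10 c3@10, authorship ..1......2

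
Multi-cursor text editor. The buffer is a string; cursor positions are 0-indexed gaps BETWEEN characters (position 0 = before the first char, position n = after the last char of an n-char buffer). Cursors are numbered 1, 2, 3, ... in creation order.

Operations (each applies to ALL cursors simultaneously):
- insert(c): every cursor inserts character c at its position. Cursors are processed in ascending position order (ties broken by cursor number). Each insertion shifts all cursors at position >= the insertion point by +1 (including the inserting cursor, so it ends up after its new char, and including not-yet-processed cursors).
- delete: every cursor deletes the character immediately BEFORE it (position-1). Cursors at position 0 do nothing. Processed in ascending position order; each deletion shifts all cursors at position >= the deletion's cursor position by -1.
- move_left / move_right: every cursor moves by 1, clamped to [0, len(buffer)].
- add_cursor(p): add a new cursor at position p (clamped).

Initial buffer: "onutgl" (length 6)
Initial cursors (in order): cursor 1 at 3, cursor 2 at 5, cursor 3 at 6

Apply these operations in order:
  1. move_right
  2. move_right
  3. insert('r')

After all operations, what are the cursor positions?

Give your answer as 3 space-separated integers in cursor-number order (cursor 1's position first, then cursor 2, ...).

After op 1 (move_right): buffer="onutgl" (len 6), cursors c1@4 c2@6 c3@6, authorship ......
After op 2 (move_right): buffer="onutgl" (len 6), cursors c1@5 c2@6 c3@6, authorship ......
After op 3 (insert('r')): buffer="onutgrlrr" (len 9), cursors c1@6 c2@9 c3@9, authorship .....1.23

Answer: 6 9 9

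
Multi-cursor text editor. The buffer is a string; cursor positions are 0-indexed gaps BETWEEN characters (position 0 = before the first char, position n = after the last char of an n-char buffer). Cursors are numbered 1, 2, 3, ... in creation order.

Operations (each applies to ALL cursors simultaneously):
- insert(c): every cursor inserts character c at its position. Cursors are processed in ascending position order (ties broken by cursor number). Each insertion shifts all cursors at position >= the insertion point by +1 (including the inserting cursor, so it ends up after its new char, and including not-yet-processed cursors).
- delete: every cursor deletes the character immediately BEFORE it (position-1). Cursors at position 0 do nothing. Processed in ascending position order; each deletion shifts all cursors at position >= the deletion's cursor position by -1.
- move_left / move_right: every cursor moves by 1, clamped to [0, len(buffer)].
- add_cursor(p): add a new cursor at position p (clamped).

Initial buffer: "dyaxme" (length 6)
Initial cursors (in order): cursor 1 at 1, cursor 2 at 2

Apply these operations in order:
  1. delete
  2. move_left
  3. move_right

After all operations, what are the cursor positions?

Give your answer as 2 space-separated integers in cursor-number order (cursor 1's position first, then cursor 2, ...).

After op 1 (delete): buffer="axme" (len 4), cursors c1@0 c2@0, authorship ....
After op 2 (move_left): buffer="axme" (len 4), cursors c1@0 c2@0, authorship ....
After op 3 (move_right): buffer="axme" (len 4), cursors c1@1 c2@1, authorship ....

Answer: 1 1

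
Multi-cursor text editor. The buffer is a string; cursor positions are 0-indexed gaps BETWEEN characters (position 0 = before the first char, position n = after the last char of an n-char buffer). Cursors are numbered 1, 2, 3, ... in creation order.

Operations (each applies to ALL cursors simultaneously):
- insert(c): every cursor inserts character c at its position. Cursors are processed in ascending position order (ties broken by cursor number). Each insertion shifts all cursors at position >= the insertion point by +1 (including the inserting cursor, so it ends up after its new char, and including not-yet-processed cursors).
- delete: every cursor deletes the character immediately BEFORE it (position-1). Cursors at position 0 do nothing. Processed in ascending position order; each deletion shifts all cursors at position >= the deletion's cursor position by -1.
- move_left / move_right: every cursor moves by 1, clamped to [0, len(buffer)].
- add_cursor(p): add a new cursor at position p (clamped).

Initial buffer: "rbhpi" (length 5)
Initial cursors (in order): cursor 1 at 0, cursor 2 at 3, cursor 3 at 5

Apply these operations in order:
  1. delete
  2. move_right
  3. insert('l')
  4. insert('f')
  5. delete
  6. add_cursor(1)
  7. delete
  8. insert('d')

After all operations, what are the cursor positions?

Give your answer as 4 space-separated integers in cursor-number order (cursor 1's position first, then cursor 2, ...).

Answer: 2 6 6 2

Derivation:
After op 1 (delete): buffer="rbp" (len 3), cursors c1@0 c2@2 c3@3, authorship ...
After op 2 (move_right): buffer="rbp" (len 3), cursors c1@1 c2@3 c3@3, authorship ...
After op 3 (insert('l')): buffer="rlbpll" (len 6), cursors c1@2 c2@6 c3@6, authorship .1..23
After op 4 (insert('f')): buffer="rlfbpllff" (len 9), cursors c1@3 c2@9 c3@9, authorship .11..2323
After op 5 (delete): buffer="rlbpll" (len 6), cursors c1@2 c2@6 c3@6, authorship .1..23
After op 6 (add_cursor(1)): buffer="rlbpll" (len 6), cursors c4@1 c1@2 c2@6 c3@6, authorship .1..23
After op 7 (delete): buffer="bp" (len 2), cursors c1@0 c4@0 c2@2 c3@2, authorship ..
After op 8 (insert('d')): buffer="ddbpdd" (len 6), cursors c1@2 c4@2 c2@6 c3@6, authorship 14..23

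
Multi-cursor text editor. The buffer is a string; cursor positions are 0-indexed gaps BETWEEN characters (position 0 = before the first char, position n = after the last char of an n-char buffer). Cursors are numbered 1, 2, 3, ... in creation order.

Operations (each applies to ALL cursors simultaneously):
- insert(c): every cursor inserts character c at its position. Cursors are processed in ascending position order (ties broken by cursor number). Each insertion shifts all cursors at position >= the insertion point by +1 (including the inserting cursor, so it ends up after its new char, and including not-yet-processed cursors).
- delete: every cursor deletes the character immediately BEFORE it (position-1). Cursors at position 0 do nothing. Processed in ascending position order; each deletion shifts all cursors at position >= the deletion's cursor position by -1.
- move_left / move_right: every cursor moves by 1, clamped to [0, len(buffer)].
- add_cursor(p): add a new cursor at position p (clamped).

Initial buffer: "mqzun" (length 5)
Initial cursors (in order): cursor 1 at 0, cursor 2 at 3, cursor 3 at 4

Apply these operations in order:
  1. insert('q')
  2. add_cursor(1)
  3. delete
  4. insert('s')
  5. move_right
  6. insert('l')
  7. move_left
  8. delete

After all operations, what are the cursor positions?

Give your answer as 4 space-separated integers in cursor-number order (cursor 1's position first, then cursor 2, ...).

Answer: 2 6 8 2

Derivation:
After op 1 (insert('q')): buffer="qmqzquqn" (len 8), cursors c1@1 c2@5 c3@7, authorship 1...2.3.
After op 2 (add_cursor(1)): buffer="qmqzquqn" (len 8), cursors c1@1 c4@1 c2@5 c3@7, authorship 1...2.3.
After op 3 (delete): buffer="mqzun" (len 5), cursors c1@0 c4@0 c2@3 c3@4, authorship .....
After op 4 (insert('s')): buffer="ssmqzsusn" (len 9), cursors c1@2 c4@2 c2@6 c3@8, authorship 14...2.3.
After op 5 (move_right): buffer="ssmqzsusn" (len 9), cursors c1@3 c4@3 c2@7 c3@9, authorship 14...2.3.
After op 6 (insert('l')): buffer="ssmllqzsulsnl" (len 13), cursors c1@5 c4@5 c2@10 c3@13, authorship 14.14..2.23.3
After op 7 (move_left): buffer="ssmllqzsulsnl" (len 13), cursors c1@4 c4@4 c2@9 c3@12, authorship 14.14..2.23.3
After op 8 (delete): buffer="sslqzslsl" (len 9), cursors c1@2 c4@2 c2@6 c3@8, authorship 144..2233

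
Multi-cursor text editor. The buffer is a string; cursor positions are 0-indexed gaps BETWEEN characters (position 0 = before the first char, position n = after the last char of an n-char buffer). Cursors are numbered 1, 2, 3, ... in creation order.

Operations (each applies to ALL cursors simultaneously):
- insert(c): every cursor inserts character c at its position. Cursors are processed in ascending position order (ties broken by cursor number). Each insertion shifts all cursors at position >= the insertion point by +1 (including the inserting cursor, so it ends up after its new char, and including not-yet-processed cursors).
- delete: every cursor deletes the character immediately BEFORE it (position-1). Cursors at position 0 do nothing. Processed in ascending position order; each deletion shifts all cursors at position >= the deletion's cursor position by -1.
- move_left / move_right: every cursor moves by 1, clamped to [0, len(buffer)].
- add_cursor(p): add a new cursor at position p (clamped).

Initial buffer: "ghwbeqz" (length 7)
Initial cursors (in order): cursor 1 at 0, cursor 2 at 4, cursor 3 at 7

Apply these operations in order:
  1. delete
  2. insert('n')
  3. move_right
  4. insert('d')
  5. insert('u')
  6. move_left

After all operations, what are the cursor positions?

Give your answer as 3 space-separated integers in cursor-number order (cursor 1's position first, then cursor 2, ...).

After op 1 (delete): buffer="ghweq" (len 5), cursors c1@0 c2@3 c3@5, authorship .....
After op 2 (insert('n')): buffer="nghwneqn" (len 8), cursors c1@1 c2@5 c3@8, authorship 1...2..3
After op 3 (move_right): buffer="nghwneqn" (len 8), cursors c1@2 c2@6 c3@8, authorship 1...2..3
After op 4 (insert('d')): buffer="ngdhwnedqnd" (len 11), cursors c1@3 c2@8 c3@11, authorship 1.1..2.2.33
After op 5 (insert('u')): buffer="ngduhwneduqndu" (len 14), cursors c1@4 c2@10 c3@14, authorship 1.11..2.22.333
After op 6 (move_left): buffer="ngduhwneduqndu" (len 14), cursors c1@3 c2@9 c3@13, authorship 1.11..2.22.333

Answer: 3 9 13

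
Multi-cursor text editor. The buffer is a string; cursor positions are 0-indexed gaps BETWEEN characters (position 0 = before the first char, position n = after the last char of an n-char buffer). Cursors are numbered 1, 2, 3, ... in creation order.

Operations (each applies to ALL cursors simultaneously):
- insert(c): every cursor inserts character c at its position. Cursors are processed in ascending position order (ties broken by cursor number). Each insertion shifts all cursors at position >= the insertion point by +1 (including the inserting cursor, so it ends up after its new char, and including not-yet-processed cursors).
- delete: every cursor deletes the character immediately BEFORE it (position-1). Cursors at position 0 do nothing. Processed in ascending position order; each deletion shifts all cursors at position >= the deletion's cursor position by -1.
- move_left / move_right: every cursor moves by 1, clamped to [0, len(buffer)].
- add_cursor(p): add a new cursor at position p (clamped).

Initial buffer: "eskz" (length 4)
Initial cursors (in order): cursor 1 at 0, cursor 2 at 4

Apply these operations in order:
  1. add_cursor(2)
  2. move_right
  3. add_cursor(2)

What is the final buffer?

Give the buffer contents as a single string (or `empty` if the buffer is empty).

Answer: eskz

Derivation:
After op 1 (add_cursor(2)): buffer="eskz" (len 4), cursors c1@0 c3@2 c2@4, authorship ....
After op 2 (move_right): buffer="eskz" (len 4), cursors c1@1 c3@3 c2@4, authorship ....
After op 3 (add_cursor(2)): buffer="eskz" (len 4), cursors c1@1 c4@2 c3@3 c2@4, authorship ....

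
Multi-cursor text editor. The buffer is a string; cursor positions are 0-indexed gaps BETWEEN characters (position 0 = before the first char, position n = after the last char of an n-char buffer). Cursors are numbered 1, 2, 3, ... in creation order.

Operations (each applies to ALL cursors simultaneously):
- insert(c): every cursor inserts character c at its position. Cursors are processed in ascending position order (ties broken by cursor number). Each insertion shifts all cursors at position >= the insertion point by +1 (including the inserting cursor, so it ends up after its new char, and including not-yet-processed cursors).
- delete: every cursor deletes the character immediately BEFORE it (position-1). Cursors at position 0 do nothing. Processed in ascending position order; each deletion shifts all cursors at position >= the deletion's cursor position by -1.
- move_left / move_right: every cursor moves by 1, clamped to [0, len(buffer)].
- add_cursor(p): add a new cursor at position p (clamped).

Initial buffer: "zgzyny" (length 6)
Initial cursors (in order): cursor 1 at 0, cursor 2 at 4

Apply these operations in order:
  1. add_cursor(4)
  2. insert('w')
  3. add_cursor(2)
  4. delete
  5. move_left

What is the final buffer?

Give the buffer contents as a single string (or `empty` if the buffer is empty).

After op 1 (add_cursor(4)): buffer="zgzyny" (len 6), cursors c1@0 c2@4 c3@4, authorship ......
After op 2 (insert('w')): buffer="wzgzywwny" (len 9), cursors c1@1 c2@7 c3@7, authorship 1....23..
After op 3 (add_cursor(2)): buffer="wzgzywwny" (len 9), cursors c1@1 c4@2 c2@7 c3@7, authorship 1....23..
After op 4 (delete): buffer="gzyny" (len 5), cursors c1@0 c4@0 c2@3 c3@3, authorship .....
After op 5 (move_left): buffer="gzyny" (len 5), cursors c1@0 c4@0 c2@2 c3@2, authorship .....

Answer: gzyny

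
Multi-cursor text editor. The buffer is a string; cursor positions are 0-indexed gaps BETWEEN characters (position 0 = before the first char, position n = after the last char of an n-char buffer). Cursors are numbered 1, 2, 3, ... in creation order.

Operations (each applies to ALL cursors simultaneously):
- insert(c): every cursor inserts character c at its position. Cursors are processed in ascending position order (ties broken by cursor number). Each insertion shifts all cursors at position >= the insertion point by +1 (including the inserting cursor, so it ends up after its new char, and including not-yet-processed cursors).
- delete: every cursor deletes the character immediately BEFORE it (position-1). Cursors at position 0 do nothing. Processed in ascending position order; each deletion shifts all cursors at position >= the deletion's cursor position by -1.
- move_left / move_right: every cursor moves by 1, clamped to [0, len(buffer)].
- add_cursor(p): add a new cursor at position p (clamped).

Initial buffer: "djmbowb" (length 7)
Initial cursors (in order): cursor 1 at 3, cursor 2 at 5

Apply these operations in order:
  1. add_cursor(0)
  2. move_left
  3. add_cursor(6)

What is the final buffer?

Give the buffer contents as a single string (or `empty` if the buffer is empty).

Answer: djmbowb

Derivation:
After op 1 (add_cursor(0)): buffer="djmbowb" (len 7), cursors c3@0 c1@3 c2@5, authorship .......
After op 2 (move_left): buffer="djmbowb" (len 7), cursors c3@0 c1@2 c2@4, authorship .......
After op 3 (add_cursor(6)): buffer="djmbowb" (len 7), cursors c3@0 c1@2 c2@4 c4@6, authorship .......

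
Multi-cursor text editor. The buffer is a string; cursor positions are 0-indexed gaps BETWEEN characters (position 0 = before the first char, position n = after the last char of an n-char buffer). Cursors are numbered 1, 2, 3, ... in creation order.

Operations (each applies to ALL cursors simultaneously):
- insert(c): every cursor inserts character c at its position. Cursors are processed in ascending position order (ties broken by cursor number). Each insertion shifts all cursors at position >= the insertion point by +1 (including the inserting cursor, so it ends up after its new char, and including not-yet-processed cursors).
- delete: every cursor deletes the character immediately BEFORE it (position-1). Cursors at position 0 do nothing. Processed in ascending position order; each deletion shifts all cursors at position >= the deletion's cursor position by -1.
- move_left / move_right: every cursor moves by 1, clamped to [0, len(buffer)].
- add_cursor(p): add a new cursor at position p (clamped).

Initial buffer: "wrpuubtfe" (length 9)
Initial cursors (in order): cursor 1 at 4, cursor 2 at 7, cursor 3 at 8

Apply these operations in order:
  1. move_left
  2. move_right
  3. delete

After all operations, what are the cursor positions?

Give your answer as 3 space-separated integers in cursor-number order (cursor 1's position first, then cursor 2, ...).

After op 1 (move_left): buffer="wrpuubtfe" (len 9), cursors c1@3 c2@6 c3@7, authorship .........
After op 2 (move_right): buffer="wrpuubtfe" (len 9), cursors c1@4 c2@7 c3@8, authorship .........
After op 3 (delete): buffer="wrpube" (len 6), cursors c1@3 c2@5 c3@5, authorship ......

Answer: 3 5 5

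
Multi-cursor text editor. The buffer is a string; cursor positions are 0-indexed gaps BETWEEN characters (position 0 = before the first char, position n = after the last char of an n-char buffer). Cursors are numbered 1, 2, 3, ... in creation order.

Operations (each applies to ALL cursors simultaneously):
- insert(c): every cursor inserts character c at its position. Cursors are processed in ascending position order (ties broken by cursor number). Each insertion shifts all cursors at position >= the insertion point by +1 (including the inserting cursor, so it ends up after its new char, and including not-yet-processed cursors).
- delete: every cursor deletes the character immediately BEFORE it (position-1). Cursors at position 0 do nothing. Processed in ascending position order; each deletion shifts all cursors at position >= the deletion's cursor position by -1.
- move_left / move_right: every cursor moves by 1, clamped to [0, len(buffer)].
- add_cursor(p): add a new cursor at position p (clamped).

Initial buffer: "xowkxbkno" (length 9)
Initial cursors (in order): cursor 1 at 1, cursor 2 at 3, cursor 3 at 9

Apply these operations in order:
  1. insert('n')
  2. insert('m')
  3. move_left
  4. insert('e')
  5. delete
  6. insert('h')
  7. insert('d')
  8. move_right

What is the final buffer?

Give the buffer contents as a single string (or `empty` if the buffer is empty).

After op 1 (insert('n')): buffer="xnownkxbknon" (len 12), cursors c1@2 c2@5 c3@12, authorship .1..2......3
After op 2 (insert('m')): buffer="xnmownmkxbknonm" (len 15), cursors c1@3 c2@7 c3@15, authorship .11..22......33
After op 3 (move_left): buffer="xnmownmkxbknonm" (len 15), cursors c1@2 c2@6 c3@14, authorship .11..22......33
After op 4 (insert('e')): buffer="xnemownemkxbknonem" (len 18), cursors c1@3 c2@8 c3@17, authorship .111..222......333
After op 5 (delete): buffer="xnmownmkxbknonm" (len 15), cursors c1@2 c2@6 c3@14, authorship .11..22......33
After op 6 (insert('h')): buffer="xnhmownhmkxbknonhm" (len 18), cursors c1@3 c2@8 c3@17, authorship .111..222......333
After op 7 (insert('d')): buffer="xnhdmownhdmkxbknonhdm" (len 21), cursors c1@4 c2@10 c3@20, authorship .1111..2222......3333
After op 8 (move_right): buffer="xnhdmownhdmkxbknonhdm" (len 21), cursors c1@5 c2@11 c3@21, authorship .1111..2222......3333

Answer: xnhdmownhdmkxbknonhdm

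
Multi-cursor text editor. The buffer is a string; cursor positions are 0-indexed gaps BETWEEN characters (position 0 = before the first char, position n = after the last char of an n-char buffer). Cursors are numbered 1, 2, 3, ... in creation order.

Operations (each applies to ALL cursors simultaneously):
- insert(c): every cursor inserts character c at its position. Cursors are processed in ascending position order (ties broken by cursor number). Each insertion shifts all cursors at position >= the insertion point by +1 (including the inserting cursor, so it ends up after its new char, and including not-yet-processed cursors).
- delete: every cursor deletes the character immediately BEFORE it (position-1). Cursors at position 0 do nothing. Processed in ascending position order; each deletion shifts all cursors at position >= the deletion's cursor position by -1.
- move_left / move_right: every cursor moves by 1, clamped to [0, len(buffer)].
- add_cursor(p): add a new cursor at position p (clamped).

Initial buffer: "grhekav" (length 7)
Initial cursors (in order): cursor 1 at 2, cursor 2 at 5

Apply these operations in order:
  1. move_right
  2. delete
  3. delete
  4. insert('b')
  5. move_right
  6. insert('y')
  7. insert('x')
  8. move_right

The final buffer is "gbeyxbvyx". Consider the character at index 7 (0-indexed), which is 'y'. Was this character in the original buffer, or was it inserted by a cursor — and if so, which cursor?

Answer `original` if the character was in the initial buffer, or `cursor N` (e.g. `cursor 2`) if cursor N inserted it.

After op 1 (move_right): buffer="grhekav" (len 7), cursors c1@3 c2@6, authorship .......
After op 2 (delete): buffer="grekv" (len 5), cursors c1@2 c2@4, authorship .....
After op 3 (delete): buffer="gev" (len 3), cursors c1@1 c2@2, authorship ...
After op 4 (insert('b')): buffer="gbebv" (len 5), cursors c1@2 c2@4, authorship .1.2.
After op 5 (move_right): buffer="gbebv" (len 5), cursors c1@3 c2@5, authorship .1.2.
After op 6 (insert('y')): buffer="gbeybvy" (len 7), cursors c1@4 c2@7, authorship .1.12.2
After op 7 (insert('x')): buffer="gbeyxbvyx" (len 9), cursors c1@5 c2@9, authorship .1.112.22
After op 8 (move_right): buffer="gbeyxbvyx" (len 9), cursors c1@6 c2@9, authorship .1.112.22
Authorship (.=original, N=cursor N): . 1 . 1 1 2 . 2 2
Index 7: author = 2

Answer: cursor 2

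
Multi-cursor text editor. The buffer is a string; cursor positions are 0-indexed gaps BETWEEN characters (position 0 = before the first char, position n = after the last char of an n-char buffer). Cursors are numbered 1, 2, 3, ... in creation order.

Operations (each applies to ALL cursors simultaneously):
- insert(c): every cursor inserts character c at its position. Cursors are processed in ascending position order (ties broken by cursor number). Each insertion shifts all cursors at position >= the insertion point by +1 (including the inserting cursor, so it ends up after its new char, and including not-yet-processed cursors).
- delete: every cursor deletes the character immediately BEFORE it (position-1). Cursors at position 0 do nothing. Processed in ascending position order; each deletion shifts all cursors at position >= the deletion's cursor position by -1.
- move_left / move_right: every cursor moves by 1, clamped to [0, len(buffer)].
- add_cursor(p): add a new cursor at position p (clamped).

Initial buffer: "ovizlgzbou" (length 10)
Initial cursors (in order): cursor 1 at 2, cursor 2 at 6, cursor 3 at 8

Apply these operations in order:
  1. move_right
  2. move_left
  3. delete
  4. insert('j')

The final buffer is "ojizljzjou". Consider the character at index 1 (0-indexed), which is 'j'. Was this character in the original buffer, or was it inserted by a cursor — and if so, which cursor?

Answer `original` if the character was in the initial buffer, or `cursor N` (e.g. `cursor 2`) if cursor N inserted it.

After op 1 (move_right): buffer="ovizlgzbou" (len 10), cursors c1@3 c2@7 c3@9, authorship ..........
After op 2 (move_left): buffer="ovizlgzbou" (len 10), cursors c1@2 c2@6 c3@8, authorship ..........
After op 3 (delete): buffer="oizlzou" (len 7), cursors c1@1 c2@4 c3@5, authorship .......
After op 4 (insert('j')): buffer="ojizljzjou" (len 10), cursors c1@2 c2@6 c3@8, authorship .1...2.3..
Authorship (.=original, N=cursor N): . 1 . . . 2 . 3 . .
Index 1: author = 1

Answer: cursor 1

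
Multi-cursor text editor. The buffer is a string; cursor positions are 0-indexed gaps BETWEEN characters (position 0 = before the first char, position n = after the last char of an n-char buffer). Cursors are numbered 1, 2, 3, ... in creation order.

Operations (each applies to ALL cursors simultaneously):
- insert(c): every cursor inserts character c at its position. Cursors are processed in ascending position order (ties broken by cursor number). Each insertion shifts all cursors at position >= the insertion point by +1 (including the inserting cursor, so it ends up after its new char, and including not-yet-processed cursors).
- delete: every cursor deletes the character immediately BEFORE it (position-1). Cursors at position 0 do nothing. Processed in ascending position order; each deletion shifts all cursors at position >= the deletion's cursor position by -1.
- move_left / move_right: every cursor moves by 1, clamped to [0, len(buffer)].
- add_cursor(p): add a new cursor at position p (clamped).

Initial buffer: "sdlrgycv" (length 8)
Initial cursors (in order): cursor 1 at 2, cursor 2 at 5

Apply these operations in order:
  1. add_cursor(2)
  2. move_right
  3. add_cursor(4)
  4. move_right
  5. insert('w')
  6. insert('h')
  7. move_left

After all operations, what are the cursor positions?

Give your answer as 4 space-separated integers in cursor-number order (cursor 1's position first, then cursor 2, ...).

Answer: 7 14 7 10

Derivation:
After op 1 (add_cursor(2)): buffer="sdlrgycv" (len 8), cursors c1@2 c3@2 c2@5, authorship ........
After op 2 (move_right): buffer="sdlrgycv" (len 8), cursors c1@3 c3@3 c2@6, authorship ........
After op 3 (add_cursor(4)): buffer="sdlrgycv" (len 8), cursors c1@3 c3@3 c4@4 c2@6, authorship ........
After op 4 (move_right): buffer="sdlrgycv" (len 8), cursors c1@4 c3@4 c4@5 c2@7, authorship ........
After op 5 (insert('w')): buffer="sdlrwwgwycwv" (len 12), cursors c1@6 c3@6 c4@8 c2@11, authorship ....13.4..2.
After op 6 (insert('h')): buffer="sdlrwwhhgwhycwhv" (len 16), cursors c1@8 c3@8 c4@11 c2@15, authorship ....1313.44..22.
After op 7 (move_left): buffer="sdlrwwhhgwhycwhv" (len 16), cursors c1@7 c3@7 c4@10 c2@14, authorship ....1313.44..22.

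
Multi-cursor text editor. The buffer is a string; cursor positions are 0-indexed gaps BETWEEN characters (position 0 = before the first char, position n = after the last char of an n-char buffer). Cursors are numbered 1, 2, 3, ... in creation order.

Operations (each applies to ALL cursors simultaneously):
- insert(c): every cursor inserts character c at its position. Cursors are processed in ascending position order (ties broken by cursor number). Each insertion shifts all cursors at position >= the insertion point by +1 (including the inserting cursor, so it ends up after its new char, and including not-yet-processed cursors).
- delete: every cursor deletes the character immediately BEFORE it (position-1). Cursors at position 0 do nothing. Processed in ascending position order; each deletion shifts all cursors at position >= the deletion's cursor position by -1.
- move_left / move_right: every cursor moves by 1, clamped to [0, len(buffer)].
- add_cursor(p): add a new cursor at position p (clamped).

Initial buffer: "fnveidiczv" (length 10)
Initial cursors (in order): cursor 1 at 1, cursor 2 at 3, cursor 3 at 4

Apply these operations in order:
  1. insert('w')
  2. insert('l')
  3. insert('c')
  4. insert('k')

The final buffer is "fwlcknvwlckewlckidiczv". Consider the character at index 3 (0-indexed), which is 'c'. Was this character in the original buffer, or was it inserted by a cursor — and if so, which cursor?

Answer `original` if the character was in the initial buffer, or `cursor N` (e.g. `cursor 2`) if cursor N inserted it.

Answer: cursor 1

Derivation:
After op 1 (insert('w')): buffer="fwnvwewidiczv" (len 13), cursors c1@2 c2@5 c3@7, authorship .1..2.3......
After op 2 (insert('l')): buffer="fwlnvwlewlidiczv" (len 16), cursors c1@3 c2@7 c3@10, authorship .11..22.33......
After op 3 (insert('c')): buffer="fwlcnvwlcewlcidiczv" (len 19), cursors c1@4 c2@9 c3@13, authorship .111..222.333......
After op 4 (insert('k')): buffer="fwlcknvwlckewlckidiczv" (len 22), cursors c1@5 c2@11 c3@16, authorship .1111..2222.3333......
Authorship (.=original, N=cursor N): . 1 1 1 1 . . 2 2 2 2 . 3 3 3 3 . . . . . .
Index 3: author = 1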